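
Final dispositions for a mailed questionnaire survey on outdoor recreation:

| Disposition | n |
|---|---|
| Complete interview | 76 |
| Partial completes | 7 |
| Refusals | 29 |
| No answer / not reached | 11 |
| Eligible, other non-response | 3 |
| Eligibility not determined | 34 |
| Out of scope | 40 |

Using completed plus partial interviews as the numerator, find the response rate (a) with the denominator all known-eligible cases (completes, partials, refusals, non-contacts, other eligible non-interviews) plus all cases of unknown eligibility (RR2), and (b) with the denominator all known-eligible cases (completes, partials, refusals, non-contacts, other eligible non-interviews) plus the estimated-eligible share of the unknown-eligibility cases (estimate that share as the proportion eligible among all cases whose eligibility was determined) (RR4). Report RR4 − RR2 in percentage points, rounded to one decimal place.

Numerator = 76 + 7 = 83
Denominator = 76 + 7 + 29 + 11 + 3 + 34 = 160
RR2 = 83 / 160 = 0.5188
Determined eligible = 76 + 7 + 29 + 11 + 3 = 126
e = 126 / (126 + 40) = 126 / 166 = 0.7590
Eligible share of unknowns = 0.7590 × 34 = 25.81
Denominator = 126 + 25.81 = 151.81
RR4 = 83 / 151.81 = 0.5467
Difference = 54.67 − 51.88 = 2.79 percentage points

2.8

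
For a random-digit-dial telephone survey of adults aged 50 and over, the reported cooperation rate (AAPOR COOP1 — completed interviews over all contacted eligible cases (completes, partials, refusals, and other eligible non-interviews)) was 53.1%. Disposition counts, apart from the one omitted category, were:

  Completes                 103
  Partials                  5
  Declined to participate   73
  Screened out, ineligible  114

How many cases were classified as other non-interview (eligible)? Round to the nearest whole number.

13

COOP1 = 103 / D = 0.531
D = 103 / 0.531 = 194.0
Remaining denominator categories sum to 181
other non-interview (eligible) = 194.0 − 181 ≈ 13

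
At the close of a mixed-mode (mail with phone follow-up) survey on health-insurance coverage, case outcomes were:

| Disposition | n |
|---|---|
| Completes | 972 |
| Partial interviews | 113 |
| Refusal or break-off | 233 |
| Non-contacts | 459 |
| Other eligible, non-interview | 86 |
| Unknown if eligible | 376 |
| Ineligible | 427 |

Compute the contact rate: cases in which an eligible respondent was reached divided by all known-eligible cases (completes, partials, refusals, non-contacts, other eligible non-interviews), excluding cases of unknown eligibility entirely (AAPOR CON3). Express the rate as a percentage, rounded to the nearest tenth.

Num → 972 + 113 + 233 + 86 = 1404
Denom → 972 + 113 + 233 + 459 + 86 = 1863
CON3 = 1404 / 1863 = 0.7536

75.4%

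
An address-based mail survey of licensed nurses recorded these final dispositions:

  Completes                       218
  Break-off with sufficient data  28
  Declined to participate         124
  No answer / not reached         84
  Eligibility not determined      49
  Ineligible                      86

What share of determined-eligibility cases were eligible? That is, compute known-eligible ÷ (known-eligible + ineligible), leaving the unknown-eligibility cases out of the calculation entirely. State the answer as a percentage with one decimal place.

84.1%

Eligible (known): 218 + 28 + 124 + 84 = 454
e = 454 / (454 + 86) = 454 / 540 = 0.8407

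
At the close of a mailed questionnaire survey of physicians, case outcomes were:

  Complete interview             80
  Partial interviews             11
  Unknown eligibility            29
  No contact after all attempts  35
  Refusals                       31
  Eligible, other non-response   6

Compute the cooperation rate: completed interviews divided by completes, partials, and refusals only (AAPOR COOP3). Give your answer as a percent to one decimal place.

65.6%

Top: 80
Denom: 80 + 11 + 31 = 122
COOP3 = 80 / 122 = 0.6557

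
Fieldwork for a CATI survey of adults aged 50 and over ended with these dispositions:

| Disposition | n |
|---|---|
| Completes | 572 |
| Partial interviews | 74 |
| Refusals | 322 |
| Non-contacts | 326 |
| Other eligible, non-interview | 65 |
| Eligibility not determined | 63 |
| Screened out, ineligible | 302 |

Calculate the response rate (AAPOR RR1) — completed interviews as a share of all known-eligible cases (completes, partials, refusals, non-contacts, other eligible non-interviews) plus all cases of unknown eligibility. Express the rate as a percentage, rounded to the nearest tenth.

Numerator: 572
Denominator: 572 + 74 + 322 + 326 + 65 + 63 = 1422
RR1 = 572 / 1422 = 0.4023

40.2%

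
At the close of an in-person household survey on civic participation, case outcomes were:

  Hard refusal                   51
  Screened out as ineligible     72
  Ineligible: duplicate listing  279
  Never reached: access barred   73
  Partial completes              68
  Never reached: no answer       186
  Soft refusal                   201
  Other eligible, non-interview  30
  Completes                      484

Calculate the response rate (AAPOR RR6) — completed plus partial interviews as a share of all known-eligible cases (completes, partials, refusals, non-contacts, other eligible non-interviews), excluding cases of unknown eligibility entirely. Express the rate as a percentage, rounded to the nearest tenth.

50.5%

Refused = 51 + 201 = 252
No answer / not reached = 186 + 73 = 259
Out of scope = 72 + 279 = 351
Top = 484 + 68 = 552
Base = 484 + 68 + 252 + 259 + 30 = 1093
RR6 = 552 / 1093 = 0.5050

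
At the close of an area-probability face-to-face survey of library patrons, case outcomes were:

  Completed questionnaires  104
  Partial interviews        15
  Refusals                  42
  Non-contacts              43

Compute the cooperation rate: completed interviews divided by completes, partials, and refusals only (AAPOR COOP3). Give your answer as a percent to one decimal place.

64.6%

Top → 104
Denominator → 104 + 15 + 42 = 161
COOP3 = 104 / 161 = 0.6460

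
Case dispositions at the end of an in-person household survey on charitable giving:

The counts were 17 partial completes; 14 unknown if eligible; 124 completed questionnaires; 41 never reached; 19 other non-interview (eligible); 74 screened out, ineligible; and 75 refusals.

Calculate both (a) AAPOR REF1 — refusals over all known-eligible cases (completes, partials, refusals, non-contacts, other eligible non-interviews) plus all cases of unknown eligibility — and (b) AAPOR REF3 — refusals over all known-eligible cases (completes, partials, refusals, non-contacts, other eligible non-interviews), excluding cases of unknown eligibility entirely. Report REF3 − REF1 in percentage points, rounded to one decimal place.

1.3

Num: 75
Denom: 124 + 17 + 75 + 41 + 19 + 14 = 290
REF1 = 75 / 290 = 0.2586
Denom: 124 + 17 + 75 + 41 + 19 = 276
REF3 = 75 / 276 = 0.2717
Difference = 27.17 − 25.86 = 1.31 percentage points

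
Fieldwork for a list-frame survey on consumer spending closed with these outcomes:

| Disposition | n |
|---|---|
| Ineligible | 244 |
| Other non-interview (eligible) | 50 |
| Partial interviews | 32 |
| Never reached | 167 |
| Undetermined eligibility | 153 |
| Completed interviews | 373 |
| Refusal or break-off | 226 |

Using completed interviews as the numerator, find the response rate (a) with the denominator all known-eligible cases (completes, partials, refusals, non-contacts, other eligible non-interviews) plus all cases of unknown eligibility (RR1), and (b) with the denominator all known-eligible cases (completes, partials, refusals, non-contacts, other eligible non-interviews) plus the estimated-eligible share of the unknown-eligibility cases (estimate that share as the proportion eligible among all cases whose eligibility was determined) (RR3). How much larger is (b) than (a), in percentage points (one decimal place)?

Num = 373
Base = 373 + 32 + 226 + 167 + 50 + 153 = 1001
RR1 = 373 / 1001 = 0.3726
Determined eligible = 373 + 32 + 226 + 167 + 50 = 848
e = 848 / (848 + 244) = 848 / 1092 = 0.7766
Eligible share of unknowns = 0.7766 × 153 = 118.82
Base = 848 + 118.82 = 966.82
RR3 = 373 / 966.82 = 0.3858
Difference = 38.58 − 37.26 = 1.32 percentage points

1.3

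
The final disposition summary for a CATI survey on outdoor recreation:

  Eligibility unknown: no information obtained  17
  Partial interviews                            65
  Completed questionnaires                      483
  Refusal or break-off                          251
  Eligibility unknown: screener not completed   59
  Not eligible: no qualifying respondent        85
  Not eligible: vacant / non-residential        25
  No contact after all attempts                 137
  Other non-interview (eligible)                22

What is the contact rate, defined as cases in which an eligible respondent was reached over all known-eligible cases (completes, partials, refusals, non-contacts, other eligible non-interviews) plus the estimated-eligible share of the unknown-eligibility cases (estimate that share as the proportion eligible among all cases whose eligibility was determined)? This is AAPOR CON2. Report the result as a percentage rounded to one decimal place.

80.0%

Undetermined eligibility = 59 + 17 = 76
Out of scope = 85 + 25 = 110
Num → 483 + 65 + 251 + 22 = 821
Known eligible → 483 + 65 + 251 + 137 + 22 = 958
e = 958 / (958 + 110) = 958 / 1068 = 0.8970
e × U → 0.8970 × 76 = 68.17
Denominator → 958 + 68.17 = 1026.17
CON2 = 821 / 1026.17 = 0.8001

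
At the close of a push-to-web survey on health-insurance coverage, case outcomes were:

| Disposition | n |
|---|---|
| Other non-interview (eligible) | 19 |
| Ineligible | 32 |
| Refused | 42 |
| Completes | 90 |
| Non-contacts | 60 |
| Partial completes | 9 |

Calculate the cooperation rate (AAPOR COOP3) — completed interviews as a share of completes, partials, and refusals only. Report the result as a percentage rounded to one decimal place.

63.8%

Numerator → 90
Base → 90 + 9 + 42 = 141
COOP3 = 90 / 141 = 0.6383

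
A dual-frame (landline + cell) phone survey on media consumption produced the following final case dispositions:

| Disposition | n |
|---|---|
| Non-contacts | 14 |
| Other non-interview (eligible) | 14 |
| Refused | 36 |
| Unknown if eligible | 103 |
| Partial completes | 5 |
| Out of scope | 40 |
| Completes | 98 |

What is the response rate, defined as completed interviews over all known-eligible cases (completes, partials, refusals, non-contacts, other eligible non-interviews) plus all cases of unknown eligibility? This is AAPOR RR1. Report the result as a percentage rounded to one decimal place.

36.3%

Num = 98
Denominator = 98 + 5 + 36 + 14 + 14 + 103 = 270
RR1 = 98 / 270 = 0.3630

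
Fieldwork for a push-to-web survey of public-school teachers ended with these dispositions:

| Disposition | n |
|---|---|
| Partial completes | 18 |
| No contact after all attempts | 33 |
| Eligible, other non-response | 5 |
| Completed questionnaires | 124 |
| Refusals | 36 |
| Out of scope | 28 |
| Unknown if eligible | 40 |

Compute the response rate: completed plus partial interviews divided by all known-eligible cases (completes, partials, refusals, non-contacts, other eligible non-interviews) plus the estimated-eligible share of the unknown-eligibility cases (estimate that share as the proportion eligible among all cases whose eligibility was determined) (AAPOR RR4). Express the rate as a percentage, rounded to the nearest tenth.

56.5%

Numerator: 124 + 18 = 142
Determined eligible: 124 + 18 + 36 + 33 + 5 = 216
e = 216 / (216 + 28) = 216 / 244 = 0.8852
Eligible share of unknowns: 0.8852 × 40 = 35.41
Denominator: 216 + 35.41 = 251.41
RR4 = 142 / 251.41 = 0.5648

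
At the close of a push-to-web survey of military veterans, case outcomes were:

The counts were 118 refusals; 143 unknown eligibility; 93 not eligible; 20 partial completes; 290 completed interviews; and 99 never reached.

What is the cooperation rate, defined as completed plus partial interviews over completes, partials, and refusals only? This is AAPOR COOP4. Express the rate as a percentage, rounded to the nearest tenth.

Top = 290 + 20 = 310
Denominator = 290 + 20 + 118 = 428
COOP4 = 310 / 428 = 0.7243

72.4%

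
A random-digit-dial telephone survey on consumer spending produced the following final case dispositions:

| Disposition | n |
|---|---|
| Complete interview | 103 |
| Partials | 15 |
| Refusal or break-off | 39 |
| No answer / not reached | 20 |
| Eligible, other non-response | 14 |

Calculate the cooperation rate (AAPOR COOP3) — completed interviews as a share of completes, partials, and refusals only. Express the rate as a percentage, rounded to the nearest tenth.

Top = 103
Denom = 103 + 15 + 39 = 157
COOP3 = 103 / 157 = 0.6561

65.6%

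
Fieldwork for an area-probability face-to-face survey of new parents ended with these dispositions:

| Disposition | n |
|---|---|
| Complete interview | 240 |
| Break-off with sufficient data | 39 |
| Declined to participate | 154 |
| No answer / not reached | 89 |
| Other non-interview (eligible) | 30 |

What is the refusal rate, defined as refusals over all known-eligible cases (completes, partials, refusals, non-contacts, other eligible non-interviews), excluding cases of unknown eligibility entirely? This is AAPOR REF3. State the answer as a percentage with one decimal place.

Numerator = 154
Denominator = 240 + 39 + 154 + 89 + 30 = 552
REF3 = 154 / 552 = 0.2790

27.9%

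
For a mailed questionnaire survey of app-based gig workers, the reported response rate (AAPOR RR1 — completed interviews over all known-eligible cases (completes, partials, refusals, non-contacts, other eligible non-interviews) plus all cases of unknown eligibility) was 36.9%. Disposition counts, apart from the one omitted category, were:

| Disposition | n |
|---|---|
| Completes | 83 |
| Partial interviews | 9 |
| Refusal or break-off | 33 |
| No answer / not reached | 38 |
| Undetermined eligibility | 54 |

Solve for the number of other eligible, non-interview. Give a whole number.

8

RR1 = 83 / D = 0.369
D = 83 / 0.369 = 224.9
Rest of base = 217
other eligible, non-interview = 224.9 − 217 ≈ 8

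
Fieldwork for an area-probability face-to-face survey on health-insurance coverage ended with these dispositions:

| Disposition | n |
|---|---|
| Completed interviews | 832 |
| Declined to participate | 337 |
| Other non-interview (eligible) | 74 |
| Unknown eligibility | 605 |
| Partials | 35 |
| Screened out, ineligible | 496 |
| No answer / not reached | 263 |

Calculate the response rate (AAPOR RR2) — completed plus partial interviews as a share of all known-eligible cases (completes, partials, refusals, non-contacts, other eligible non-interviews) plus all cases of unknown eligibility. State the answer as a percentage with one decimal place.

40.4%

Num: 832 + 35 = 867
Denominator: 832 + 35 + 337 + 263 + 74 + 605 = 2146
RR2 = 867 / 2146 = 0.4040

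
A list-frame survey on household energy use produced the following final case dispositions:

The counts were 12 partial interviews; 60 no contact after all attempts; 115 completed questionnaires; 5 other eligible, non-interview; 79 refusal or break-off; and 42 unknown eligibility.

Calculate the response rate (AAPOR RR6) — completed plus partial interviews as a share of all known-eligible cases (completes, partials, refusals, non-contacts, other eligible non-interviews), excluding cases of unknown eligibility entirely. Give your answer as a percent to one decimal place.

Top: 115 + 12 = 127
Base: 115 + 12 + 79 + 60 + 5 = 271
RR6 = 127 / 271 = 0.4686

46.9%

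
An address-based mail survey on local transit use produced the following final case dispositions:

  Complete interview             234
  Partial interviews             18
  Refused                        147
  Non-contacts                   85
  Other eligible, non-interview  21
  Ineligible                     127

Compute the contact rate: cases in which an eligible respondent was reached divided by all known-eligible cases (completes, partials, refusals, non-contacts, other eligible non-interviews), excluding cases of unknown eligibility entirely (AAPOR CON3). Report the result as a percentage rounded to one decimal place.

Num: 234 + 18 + 147 + 21 = 420
Base: 234 + 18 + 147 + 85 + 21 = 505
CON3 = 420 / 505 = 0.8317

83.2%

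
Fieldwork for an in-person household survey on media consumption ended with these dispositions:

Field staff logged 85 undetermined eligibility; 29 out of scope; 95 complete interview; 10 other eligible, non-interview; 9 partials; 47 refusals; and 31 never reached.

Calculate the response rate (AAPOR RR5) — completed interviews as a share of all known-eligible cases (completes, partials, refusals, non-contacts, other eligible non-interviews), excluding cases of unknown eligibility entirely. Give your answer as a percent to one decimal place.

49.5%

Top: 95
Denom: 95 + 9 + 47 + 31 + 10 = 192
RR5 = 95 / 192 = 0.4948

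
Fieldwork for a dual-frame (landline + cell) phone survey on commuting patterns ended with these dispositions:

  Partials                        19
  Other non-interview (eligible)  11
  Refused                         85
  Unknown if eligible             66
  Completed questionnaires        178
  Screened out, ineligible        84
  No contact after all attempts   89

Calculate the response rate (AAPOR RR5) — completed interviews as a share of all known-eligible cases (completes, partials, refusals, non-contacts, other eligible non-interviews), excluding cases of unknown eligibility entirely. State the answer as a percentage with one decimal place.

Num → 178
Base → 178 + 19 + 85 + 89 + 11 = 382
RR5 = 178 / 382 = 0.4660

46.6%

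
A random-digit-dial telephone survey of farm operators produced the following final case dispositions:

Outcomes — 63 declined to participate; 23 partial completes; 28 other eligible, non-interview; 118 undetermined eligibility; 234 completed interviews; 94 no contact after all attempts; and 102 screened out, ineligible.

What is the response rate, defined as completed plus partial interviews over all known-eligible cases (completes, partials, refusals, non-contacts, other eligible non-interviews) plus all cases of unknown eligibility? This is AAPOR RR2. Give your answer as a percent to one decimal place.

45.9%

Top = 234 + 23 = 257
Base = 234 + 23 + 63 + 94 + 28 + 118 = 560
RR2 = 257 / 560 = 0.4589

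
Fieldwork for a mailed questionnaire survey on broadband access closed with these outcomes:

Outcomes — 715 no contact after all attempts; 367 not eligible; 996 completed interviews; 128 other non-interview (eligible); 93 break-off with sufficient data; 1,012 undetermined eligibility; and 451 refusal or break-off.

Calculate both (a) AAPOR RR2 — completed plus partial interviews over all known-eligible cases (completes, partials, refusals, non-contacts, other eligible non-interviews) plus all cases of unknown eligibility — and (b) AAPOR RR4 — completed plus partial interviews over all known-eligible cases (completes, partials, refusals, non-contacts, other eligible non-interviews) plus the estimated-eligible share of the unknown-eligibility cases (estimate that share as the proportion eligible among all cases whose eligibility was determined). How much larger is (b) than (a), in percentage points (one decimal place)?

1.3

Numerator: 996 + 93 = 1089
Denominator: 996 + 93 + 451 + 715 + 128 + 1012 = 3395
RR2 = 1089 / 3395 = 0.3208
Eligible (known): 996 + 93 + 451 + 715 + 128 = 2383
e = 2383 / (2383 + 367) = 2383 / 2750 = 0.8665
Estimated eligible among unknowns: 0.8665 × 1012 = 876.90
Denominator: 2383 + 876.90 = 3259.90
RR4 = 1089 / 3259.90 = 0.3341
Difference = 33.41 − 32.08 = 1.33 percentage points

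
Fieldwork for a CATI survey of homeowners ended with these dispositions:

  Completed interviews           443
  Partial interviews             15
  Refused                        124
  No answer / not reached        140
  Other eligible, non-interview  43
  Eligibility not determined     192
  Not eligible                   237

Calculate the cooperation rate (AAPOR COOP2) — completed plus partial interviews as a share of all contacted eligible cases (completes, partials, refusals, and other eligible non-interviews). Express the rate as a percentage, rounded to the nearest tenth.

73.3%

Num = 443 + 15 = 458
Base = 443 + 15 + 124 + 43 = 625
COOP2 = 458 / 625 = 0.7328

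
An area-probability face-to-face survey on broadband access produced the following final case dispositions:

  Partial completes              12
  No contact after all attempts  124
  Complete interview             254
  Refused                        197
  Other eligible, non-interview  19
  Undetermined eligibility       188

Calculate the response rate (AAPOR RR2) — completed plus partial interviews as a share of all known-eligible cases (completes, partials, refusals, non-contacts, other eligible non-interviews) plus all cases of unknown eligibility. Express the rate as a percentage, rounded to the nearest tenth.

33.5%

Top: 254 + 12 = 266
Denominator: 254 + 12 + 197 + 124 + 19 + 188 = 794
RR2 = 266 / 794 = 0.3350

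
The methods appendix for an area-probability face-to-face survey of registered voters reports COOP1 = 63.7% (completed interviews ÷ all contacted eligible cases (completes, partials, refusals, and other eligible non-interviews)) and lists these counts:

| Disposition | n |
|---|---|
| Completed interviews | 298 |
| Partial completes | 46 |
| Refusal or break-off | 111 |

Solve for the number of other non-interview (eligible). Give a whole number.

COOP1 = 298 / D = 0.637
D = 298 / 0.637 = 467.8
Remaining denominator categories sum to 455
other non-interview (eligible) = 467.8 − 455 ≈ 13

13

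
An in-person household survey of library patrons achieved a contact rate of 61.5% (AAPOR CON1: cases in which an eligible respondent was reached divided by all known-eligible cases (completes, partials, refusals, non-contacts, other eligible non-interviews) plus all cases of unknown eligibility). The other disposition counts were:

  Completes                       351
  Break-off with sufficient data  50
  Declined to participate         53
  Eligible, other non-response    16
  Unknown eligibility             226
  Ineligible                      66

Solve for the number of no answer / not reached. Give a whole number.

68

Numerator → 351 + 50 + 53 + 16 = 470
CON1 = 470 / D = 0.615
D = 470 / 0.615 = 764.2
Rest of base = 696
no answer / not reached = 764.2 − 696 ≈ 68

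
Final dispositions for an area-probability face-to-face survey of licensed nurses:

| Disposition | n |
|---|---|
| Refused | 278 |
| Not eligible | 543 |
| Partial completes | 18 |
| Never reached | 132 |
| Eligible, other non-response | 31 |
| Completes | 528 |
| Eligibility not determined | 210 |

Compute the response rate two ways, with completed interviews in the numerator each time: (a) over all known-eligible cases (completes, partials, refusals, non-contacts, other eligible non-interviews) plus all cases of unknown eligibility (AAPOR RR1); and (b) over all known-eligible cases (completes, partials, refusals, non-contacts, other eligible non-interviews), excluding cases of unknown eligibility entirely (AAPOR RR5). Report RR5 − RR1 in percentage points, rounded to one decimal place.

9.4

Num = 528
Denom = 528 + 18 + 278 + 132 + 31 + 210 = 1197
RR1 = 528 / 1197 = 0.4411
Denom = 528 + 18 + 278 + 132 + 31 = 987
RR5 = 528 / 987 = 0.5350
Difference = 53.50 − 44.11 = 9.39 percentage points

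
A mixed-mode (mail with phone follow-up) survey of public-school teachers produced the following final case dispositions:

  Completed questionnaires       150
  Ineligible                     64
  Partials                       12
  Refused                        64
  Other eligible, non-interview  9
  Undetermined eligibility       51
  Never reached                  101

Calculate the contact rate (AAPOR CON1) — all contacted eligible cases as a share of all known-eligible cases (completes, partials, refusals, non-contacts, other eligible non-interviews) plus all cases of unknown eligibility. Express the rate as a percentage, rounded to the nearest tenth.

Top: 150 + 12 + 64 + 9 = 235
Denom: 150 + 12 + 64 + 101 + 9 + 51 = 387
CON1 = 235 / 387 = 0.6072

60.7%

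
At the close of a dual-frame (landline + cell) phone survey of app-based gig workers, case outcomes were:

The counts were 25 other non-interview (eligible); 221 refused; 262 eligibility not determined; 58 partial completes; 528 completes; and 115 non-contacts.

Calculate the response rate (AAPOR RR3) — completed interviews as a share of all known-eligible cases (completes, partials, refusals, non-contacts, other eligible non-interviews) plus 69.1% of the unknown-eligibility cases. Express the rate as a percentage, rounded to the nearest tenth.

Num: 528
Determined eligible: 528 + 58 + 221 + 115 + 25 = 947
Eligible share of unknowns: 0.6910 × 262 = 181.04
Denom: 947 + 181.04 = 1128.04
RR3 = 528 / 1128.04 = 0.4681

46.8%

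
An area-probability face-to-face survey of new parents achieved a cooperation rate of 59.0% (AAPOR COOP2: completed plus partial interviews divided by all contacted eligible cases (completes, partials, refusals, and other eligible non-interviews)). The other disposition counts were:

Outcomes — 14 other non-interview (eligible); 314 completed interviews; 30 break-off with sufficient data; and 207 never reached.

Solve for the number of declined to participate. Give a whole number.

Top → 314 + 30 = 344
COOP2 = 344 / D = 0.590
D = 344 / 0.590 = 583.1
Other denominator terms total 358
declined to participate = 583.1 − 358 ≈ 225

225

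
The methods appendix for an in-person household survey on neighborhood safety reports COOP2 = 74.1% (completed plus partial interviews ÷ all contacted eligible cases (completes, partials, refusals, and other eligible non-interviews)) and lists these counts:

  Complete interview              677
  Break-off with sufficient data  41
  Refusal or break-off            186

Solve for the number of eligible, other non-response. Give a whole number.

65

Top → 677 + 41 = 718
COOP2 = 718 / D = 0.741
D = 718 / 0.741 = 969.0
Rest of base = 904
eligible, other non-response = 969.0 − 904 ≈ 65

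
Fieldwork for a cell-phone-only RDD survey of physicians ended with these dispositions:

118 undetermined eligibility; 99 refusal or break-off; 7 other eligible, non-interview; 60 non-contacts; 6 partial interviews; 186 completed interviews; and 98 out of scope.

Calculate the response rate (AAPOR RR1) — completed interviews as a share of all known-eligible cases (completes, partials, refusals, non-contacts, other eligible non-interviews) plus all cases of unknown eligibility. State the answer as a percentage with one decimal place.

Numerator = 186
Denominator = 186 + 6 + 99 + 60 + 7 + 118 = 476
RR1 = 186 / 476 = 0.3908

39.1%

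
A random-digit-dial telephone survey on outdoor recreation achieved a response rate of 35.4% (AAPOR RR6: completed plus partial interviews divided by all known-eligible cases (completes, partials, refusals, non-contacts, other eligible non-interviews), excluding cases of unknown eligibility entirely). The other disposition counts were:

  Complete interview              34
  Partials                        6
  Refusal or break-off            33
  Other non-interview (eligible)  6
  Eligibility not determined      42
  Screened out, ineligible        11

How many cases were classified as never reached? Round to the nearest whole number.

Top → 34 + 6 = 40
RR6 = 40 / D = 0.354
D = 40 / 0.354 = 113.0
Other denominator terms total 79
never reached = 113.0 − 79 ≈ 34

34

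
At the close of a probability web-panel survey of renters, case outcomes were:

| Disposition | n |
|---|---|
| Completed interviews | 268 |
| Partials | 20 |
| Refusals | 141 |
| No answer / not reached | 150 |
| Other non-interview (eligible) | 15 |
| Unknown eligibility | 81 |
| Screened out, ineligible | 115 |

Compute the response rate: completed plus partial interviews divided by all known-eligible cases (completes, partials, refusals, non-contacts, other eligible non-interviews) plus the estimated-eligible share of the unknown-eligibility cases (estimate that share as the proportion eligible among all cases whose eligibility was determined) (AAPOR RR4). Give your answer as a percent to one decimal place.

Numerator → 268 + 20 = 288
Known eligible → 268 + 20 + 141 + 150 + 15 = 594
e = 594 / (594 + 115) = 594 / 709 = 0.8378
Estimated eligible among unknowns → 0.8378 × 81 = 67.86
Base → 594 + 67.86 = 661.86
RR4 = 288 / 661.86 = 0.4351

43.5%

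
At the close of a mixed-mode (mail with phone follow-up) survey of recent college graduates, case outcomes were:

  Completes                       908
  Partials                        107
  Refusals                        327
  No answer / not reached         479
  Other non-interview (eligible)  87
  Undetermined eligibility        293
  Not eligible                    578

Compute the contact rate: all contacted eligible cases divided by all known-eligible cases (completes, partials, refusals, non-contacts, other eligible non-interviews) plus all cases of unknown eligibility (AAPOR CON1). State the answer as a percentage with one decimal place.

Top: 908 + 107 + 327 + 87 = 1429
Denom: 908 + 107 + 327 + 479 + 87 + 293 = 2201
CON1 = 1429 / 2201 = 0.6493

64.9%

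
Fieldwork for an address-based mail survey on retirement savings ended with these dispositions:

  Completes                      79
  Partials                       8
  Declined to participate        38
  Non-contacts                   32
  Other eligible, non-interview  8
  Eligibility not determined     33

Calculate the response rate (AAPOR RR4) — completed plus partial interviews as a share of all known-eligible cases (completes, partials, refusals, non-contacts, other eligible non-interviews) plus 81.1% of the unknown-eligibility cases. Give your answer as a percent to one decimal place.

Top: 79 + 8 = 87
Known eligible: 79 + 8 + 38 + 32 + 8 = 165
Estimated eligible among unknowns: 0.8110 × 33 = 26.76
Base: 165 + 26.76 = 191.76
RR4 = 87 / 191.76 = 0.4537

45.4%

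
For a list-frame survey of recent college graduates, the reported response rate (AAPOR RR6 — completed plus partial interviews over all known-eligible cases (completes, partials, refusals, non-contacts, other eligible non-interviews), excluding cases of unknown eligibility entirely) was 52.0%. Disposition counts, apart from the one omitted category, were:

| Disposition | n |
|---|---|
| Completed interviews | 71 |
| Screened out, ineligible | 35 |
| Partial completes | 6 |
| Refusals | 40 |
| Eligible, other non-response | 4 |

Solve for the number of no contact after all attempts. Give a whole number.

Numerator: 71 + 6 = 77
RR6 = 77 / D = 0.520
D = 77 / 0.520 = 148.1
Remaining denominator categories sum to 121
no contact after all attempts = 148.1 − 121 ≈ 27

27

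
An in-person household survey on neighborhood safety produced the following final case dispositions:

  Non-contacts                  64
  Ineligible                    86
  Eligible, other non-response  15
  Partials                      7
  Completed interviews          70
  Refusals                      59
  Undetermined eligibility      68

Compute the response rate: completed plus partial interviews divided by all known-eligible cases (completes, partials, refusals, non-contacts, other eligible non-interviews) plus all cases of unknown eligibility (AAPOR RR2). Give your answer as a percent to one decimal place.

Top = 70 + 7 = 77
Denominator = 70 + 7 + 59 + 64 + 15 + 68 = 283
RR2 = 77 / 283 = 0.2721

27.2%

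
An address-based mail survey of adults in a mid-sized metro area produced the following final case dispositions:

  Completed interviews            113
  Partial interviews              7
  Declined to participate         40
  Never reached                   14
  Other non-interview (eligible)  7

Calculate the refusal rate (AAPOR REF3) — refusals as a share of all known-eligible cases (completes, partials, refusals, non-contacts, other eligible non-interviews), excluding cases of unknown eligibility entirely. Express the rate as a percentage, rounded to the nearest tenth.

Numerator → 40
Base → 113 + 7 + 40 + 14 + 7 = 181
REF3 = 40 / 181 = 0.2210

22.1%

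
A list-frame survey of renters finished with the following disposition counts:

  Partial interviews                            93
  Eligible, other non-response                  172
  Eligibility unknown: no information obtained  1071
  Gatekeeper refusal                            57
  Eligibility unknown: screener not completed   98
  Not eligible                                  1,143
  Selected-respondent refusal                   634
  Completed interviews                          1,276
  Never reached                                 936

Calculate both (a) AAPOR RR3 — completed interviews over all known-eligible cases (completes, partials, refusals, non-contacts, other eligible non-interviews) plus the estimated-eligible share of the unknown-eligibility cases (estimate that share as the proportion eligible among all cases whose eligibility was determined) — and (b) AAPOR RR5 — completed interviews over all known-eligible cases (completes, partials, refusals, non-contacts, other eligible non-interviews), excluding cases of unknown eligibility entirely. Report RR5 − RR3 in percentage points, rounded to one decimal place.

Refusal or break-off = 57 + 634 = 691
Undetermined eligibility = 98 + 1071 = 1169
Numerator = 1276
Known eligible = 1276 + 93 + 691 + 936 + 172 = 3168
e = 3168 / (3168 + 1143) = 3168 / 4311 = 0.7349
Estimated eligible among unknowns = 0.7349 × 1169 = 859.10
Base = 3168 + 859.10 = 4027.10
RR3 = 1276 / 4027.10 = 0.3169
Base = 1276 + 93 + 691 + 936 + 172 = 3168
RR5 = 1276 / 3168 = 0.4028
Difference = 40.28 − 31.69 = 8.59 percentage points

8.6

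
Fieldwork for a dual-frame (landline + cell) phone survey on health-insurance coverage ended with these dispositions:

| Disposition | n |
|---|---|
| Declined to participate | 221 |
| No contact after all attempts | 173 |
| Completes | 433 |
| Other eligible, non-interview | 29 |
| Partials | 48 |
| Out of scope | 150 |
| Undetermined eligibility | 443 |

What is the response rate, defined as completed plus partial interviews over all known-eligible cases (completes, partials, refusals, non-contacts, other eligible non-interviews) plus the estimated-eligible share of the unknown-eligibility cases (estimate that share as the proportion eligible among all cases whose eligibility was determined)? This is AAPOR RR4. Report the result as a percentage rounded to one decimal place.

37.5%

Numerator: 433 + 48 = 481
Known eligible: 433 + 48 + 221 + 173 + 29 = 904
e = 904 / (904 + 150) = 904 / 1054 = 0.8577
Estimated eligible among unknowns: 0.8577 × 443 = 379.96
Denominator: 904 + 379.96 = 1283.96
RR4 = 481 / 1283.96 = 0.3746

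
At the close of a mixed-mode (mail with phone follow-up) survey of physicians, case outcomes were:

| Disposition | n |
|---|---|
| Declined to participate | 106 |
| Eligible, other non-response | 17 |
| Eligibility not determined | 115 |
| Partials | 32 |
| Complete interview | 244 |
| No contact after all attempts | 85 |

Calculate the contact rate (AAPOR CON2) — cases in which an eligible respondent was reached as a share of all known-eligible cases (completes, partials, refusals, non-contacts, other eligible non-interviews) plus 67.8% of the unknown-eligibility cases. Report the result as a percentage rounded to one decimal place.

Num → 244 + 32 + 106 + 17 = 399
Eligible (known) → 244 + 32 + 106 + 85 + 17 = 484
e × U → 0.6780 × 115 = 77.97
Base → 484 + 77.97 = 561.97
CON2 = 399 / 561.97 = 0.7100

71.0%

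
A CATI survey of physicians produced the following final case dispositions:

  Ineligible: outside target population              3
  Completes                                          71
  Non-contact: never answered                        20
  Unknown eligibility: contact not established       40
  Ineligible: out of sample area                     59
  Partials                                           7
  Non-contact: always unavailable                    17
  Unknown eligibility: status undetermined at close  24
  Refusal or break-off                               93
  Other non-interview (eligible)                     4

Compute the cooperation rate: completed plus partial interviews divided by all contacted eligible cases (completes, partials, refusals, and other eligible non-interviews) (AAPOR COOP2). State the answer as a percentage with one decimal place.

No contact after all attempts = 20 + 17 = 37
Unknown eligibility = 40 + 24 = 64
Ineligible = 3 + 59 = 62
Num = 71 + 7 = 78
Base = 71 + 7 + 93 + 4 = 175
COOP2 = 78 / 175 = 0.4457

44.6%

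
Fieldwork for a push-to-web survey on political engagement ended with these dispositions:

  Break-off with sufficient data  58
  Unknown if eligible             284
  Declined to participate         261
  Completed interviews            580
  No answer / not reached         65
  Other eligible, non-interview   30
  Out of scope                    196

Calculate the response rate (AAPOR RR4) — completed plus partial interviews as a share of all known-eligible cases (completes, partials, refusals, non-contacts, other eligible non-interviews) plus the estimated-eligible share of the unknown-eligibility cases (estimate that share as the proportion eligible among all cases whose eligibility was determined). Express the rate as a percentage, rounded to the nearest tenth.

Top: 580 + 58 = 638
Determined eligible: 580 + 58 + 261 + 65 + 30 = 994
e = 994 / (994 + 196) = 994 / 1190 = 0.8353
e × U: 0.8353 × 284 = 237.23
Base: 994 + 237.23 = 1231.23
RR4 = 638 / 1231.23 = 0.5182

51.8%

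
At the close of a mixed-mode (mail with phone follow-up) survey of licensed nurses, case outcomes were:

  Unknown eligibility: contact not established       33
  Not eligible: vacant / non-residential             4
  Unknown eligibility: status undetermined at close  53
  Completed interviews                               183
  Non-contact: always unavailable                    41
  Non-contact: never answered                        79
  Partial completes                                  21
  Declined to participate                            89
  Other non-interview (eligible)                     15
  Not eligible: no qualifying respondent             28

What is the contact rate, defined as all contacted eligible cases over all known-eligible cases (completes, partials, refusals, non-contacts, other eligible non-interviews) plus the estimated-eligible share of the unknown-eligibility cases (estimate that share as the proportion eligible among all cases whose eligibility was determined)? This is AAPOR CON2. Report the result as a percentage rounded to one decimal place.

No contact after all attempts = 79 + 41 = 120
Eligibility not determined = 33 + 53 = 86
Screened out, ineligible = 28 + 4 = 32
Numerator = 183 + 21 + 89 + 15 = 308
Determined eligible = 183 + 21 + 89 + 120 + 15 = 428
e = 428 / (428 + 32) = 428 / 460 = 0.9304
e × U = 0.9304 × 86 = 80.01
Denominator = 428 + 80.01 = 508.01
CON2 = 308 / 508.01 = 0.6063

60.6%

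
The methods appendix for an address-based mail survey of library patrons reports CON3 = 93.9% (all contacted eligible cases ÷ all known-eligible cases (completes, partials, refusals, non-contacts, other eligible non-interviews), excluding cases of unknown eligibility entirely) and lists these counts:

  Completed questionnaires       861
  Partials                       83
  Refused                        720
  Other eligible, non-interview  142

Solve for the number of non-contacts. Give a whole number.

117

Numerator = 861 + 83 + 720 + 142 = 1806
CON3 = 1806 / D = 0.939
D = 1806 / 0.939 = 1923.3
Rest of base = 1806
non-contacts = 1923.3 − 1806 ≈ 117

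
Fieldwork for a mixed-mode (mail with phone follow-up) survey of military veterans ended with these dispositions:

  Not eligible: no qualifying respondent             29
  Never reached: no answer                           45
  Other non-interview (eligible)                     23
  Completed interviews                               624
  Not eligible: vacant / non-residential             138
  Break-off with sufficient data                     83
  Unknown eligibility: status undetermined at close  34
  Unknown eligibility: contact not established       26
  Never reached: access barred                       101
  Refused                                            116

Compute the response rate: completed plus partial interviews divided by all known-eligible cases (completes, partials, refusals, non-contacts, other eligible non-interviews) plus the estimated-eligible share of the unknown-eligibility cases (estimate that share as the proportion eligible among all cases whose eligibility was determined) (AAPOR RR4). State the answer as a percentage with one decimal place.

67.8%

No contact after all attempts = 45 + 101 = 146
Eligibility not determined = 26 + 34 = 60
Out of scope = 29 + 138 = 167
Top → 624 + 83 = 707
Eligible (known) → 624 + 83 + 116 + 146 + 23 = 992
e = 992 / (992 + 167) = 992 / 1159 = 0.8559
Estimated eligible among unknowns → 0.8559 × 60 = 51.35
Denom → 992 + 51.35 = 1043.35
RR4 = 707 / 1043.35 = 0.6776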